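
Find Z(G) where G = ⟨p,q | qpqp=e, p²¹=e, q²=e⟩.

An element z ∈ Z(G) iff z commutes with every generator.
For example e is central: e·p = p = p·e; e·q = q = q·e.
Whereas p ∉ Z(G) since p·q = pq ≠ p²⁰q = q·p.
Checking each of the 42 elements this way gives Z(G) = {e}, of order 1.

Answer: {e}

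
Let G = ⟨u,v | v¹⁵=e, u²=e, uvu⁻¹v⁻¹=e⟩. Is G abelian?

Each pair of generators commutes: u·v = uv = v·u. Since the generators pairwise commute, every element of G commutes with every other, so G is abelian.

Answer: Yes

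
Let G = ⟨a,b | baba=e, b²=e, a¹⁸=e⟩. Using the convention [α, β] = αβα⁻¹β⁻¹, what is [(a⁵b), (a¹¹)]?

[(a⁵b), (a¹¹)] = (a⁵b)·(a¹¹)·(a⁵b)⁻¹·(a¹¹)⁻¹.
  (a⁵b) · (a¹¹) = a¹²b
  (a¹²b) · (a⁵b) = a⁷
  (a⁷) · (a⁷) = a¹⁴

Answer: a¹⁴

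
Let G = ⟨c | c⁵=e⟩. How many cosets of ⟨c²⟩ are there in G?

First find ord(c²) by computing successive powers:
  (c²)¹ = c², (c²)² = c⁴, (c²)³ = c, (c²)⁴ = c³, (c²)⁵ = e.
So |⟨c²⟩| = ord(c²) = 5. With |G| = 5, by Lagrange [G : ⟨c²⟩] = 5/5 = 1.

Answer: 1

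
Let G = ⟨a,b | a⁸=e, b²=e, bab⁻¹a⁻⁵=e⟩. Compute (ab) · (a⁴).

Compute (ab) · (a⁴) by multiplying left to right and reducing via the relations at each step:
  (ab) · a⁴ = a⁵b

Answer: a⁵b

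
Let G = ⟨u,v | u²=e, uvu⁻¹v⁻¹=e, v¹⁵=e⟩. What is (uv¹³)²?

Compute successive powers of (uv¹³), reducing at each step:
  (uv¹³)²: (uv¹³) · u = v¹³;   (v¹³) · v¹³ = v¹¹

Answer: v¹¹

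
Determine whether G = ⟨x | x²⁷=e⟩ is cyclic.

|G| = 27. The element x has order 27 (its powers give 27 distinct elements), so ⟨x⟩ = G and G is cyclic.

Answer: Yes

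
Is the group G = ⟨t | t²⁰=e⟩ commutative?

G has a single generator, so G is cyclic and hence abelian.

Answer: Yes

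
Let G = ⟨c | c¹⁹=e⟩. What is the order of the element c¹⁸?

Compute successive powers until reaching e:
  (c¹⁸)¹ = c¹⁸, (c¹⁸)² = c¹⁷, (c¹⁸)³ = c¹⁶, (c¹⁸)⁴ = c¹⁵, (c¹⁸)⁵ = c¹⁴, (c¹⁸)⁶ = c¹³, (c¹⁸)⁷ = c¹², (c¹⁸)⁸ = c¹¹, (c¹⁸)⁹ = c¹⁰, (c¹⁸)¹⁰ = c⁹, (c¹⁸)¹¹ = c⁸, (c¹⁸)¹² = c⁷, (c¹⁸)¹³ = c⁶, (c¹⁸)¹⁴ = c⁵, (c¹⁸)¹⁵ = c⁴, (c¹⁸)¹⁶ = c³, (c¹⁸)¹⁷ = c², (c¹⁸)¹⁸ = c, (c¹⁸)¹⁹ = e.
The smallest positive k with (c¹⁸)ᵏ = e is 19.

Answer: 19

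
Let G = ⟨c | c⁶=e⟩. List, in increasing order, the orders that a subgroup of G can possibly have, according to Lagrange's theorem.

|G| = 6 = 2 · 3. By Lagrange's theorem the order of any subgroup divides 6; the divisors of 6 are 1, 2, 3, 6.

Answer: 1, 2, 3, 6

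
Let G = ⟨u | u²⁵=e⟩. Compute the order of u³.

Compute successive powers until reaching e:
  (u³)¹ = u³, (u³)² = u⁶, (u³)³ = u⁹, (u³)⁴ = u¹², (u³)⁵ = u¹⁵, (u³)⁶ = u¹⁸, (u³)⁷ = u²¹, (u³)⁸ = u²⁴, (u³)⁹ = u², (u³)¹⁰ = u⁵, (u³)¹¹ = u⁸, (u³)¹² = u¹¹, (u³)¹³ = u¹⁴, (u³)¹⁴ = u¹⁷, (u³)¹⁵ = u²⁰, (u³)¹⁶ = u²³, (u³)¹⁷ = u, (u³)¹⁸ = u⁴, (u³)¹⁹ = u⁷, (u³)²⁰ = u¹⁰, (u³)²¹ = u¹³, (u³)²² = u¹⁶, (u³)²³ = u¹⁹, (u³)²⁴ = u²², (u³)²⁵ = e.
The smallest positive k with (u³)ᵏ = e is 25.

Answer: 25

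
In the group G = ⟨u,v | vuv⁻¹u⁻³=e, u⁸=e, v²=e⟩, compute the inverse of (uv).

The order of (uv) is 4 (smallest k with (uv)ᵏ = e), so (uv)⁻¹ = (uv)³ = u⁵v.
Check: (uv) · (u⁵v) → (uv) · u⁵ = v;   v · v = e, giving e as required.

Answer: u⁵v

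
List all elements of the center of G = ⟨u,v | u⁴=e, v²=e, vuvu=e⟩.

An element z ∈ Z(G) iff z commutes with every generator.
For example u² is central: (u²)·u = u³ = u·(u²); (u²)·v = u²v = v·(u²).
Whereas u ∉ Z(G) since u·v = uv ≠ u³v = v·u.
Checking each of the 8 elements this way gives Z(G) = {e, u²}, of order 2.

Answer: {e, u²}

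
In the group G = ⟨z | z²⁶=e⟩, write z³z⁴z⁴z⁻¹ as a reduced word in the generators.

Multiply left to right, reducing at each step:
  (z³) · z⁴ = z⁷
  (z⁷) · z⁴ = z¹¹
  (z¹¹) · z⁻¹ = z¹⁰

Answer: z¹⁰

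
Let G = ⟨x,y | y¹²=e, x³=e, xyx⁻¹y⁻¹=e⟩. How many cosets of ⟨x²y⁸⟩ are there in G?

First find ord(x²y⁸) by computing successive powers:
  (x²y⁸)¹ = x²y⁸, (x²y⁸)² = xy⁴, (x²y⁸)³ = e.
So |⟨x²y⁸⟩| = ord(x²y⁸) = 3. With |G| = 36, by Lagrange [G : ⟨x²y⁸⟩] = 36/3 = 12.

Answer: 12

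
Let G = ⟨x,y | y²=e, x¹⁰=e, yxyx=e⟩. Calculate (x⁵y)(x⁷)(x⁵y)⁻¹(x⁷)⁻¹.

[(x⁵y), (x⁷)] = (x⁵y)·(x⁷)·(x⁵y)⁻¹·(x⁷)⁻¹.
  (x⁵y) · (x⁷) = x⁸y
  (x⁸y) · (x⁵y) = x³
  (x³) · (x³) = x⁶

Answer: x⁶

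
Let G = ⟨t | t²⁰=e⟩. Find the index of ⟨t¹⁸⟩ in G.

First find ord(t¹⁸) by computing successive powers:
  (t¹⁸)¹ = t¹⁸, (t¹⁸)² = t¹⁶, (t¹⁸)³ = t¹⁴, (t¹⁸)⁴ = t¹², (t¹⁸)⁵ = t¹⁰, (t¹⁸)⁶ = t⁸, (t¹⁸)⁷ = t⁶, (t¹⁸)⁸ = t⁴, (t¹⁸)⁹ = t², (t¹⁸)¹⁰ = e.
So |⟨t¹⁸⟩| = ord(t¹⁸) = 10. With |G| = 20, by Lagrange [G : ⟨t¹⁸⟩] = 20/10 = 2.

Answer: 2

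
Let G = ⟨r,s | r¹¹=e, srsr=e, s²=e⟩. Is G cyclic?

Every cyclic group is abelian. But r·s = rs while s·r = r¹⁰s, so r·s ≠ s·r and G is not abelian. Hence G is not cyclic.

Answer: No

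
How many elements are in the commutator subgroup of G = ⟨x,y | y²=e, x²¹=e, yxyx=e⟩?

G' = [G, G] is generated by all commutators. The generator-pair commutators are: [x, y] = x².
The subgroup they normally generate is {e, x, x², x³, x⁴, x⁵, x⁶, x⁷, x⁸, x⁹, x¹⁰, x¹¹, x¹², x¹³, x¹⁴, x¹⁵, x¹⁶, x¹⁷, x¹⁸, x¹⁹, x²⁰}, of order 21.
Check: |G/G'| = 42/21 = 2 is the order of the abelianisation.

Answer: 21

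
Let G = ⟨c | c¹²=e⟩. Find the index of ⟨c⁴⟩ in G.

First find ord(c⁴) by computing successive powers:
  (c⁴)¹ = c⁴, (c⁴)² = c⁸, (c⁴)³ = e.
So |⟨c⁴⟩| = ord(c⁴) = 3. With |G| = 12, by Lagrange [G : ⟨c⁴⟩] = 12/3 = 4.

Answer: 4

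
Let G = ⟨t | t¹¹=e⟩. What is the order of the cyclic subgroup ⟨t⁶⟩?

|⟨t⁶⟩| equals the order of t⁶. Compute successive powers until reaching e:
  (t⁶)¹ = t⁶, (t⁶)² = t, (t⁶)³ = t⁷, (t⁶)⁴ = t², (t⁶)⁵ = t⁸, (t⁶)⁶ = t³, (t⁶)⁷ = t⁹, (t⁶)⁸ = t⁴, (t⁶)⁹ = t¹⁰, (t⁶)¹⁰ = t⁵, (t⁶)¹¹ = e.
The smallest positive k with (t⁶)ᵏ = e is 11, so |⟨t⁶⟩| = 11.

Answer: 11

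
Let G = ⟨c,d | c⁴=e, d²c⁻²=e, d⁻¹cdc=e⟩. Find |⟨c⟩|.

|⟨c⟩| equals the order of c. Compute successive powers until reaching e:
  c¹ = c, c² = c², c³ = c³, c⁴ = e.
The smallest positive k with cᵏ = e is 4, so |⟨c⟩| = 4.

Answer: 4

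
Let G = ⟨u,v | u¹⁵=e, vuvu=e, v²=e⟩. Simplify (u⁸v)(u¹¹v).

Compute (u⁸v) · (u¹¹v) by multiplying left to right and reducing via the relations at each step:
  (u⁸v) · u¹¹ = u¹²v
  (u¹²v) · v = u¹²

Answer: u¹²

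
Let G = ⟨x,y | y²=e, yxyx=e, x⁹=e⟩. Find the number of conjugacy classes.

The conjugacy classes (representative and size) are:
  [e] (size 1), [x⁸] (size 2), [x⁷] (size 2), [x⁶] (size 2), [x⁵] (size 2), [x⁴y] (size 9).
Class equation: 1 + 2 + 2 + 2 + 2 + 9 = 18 = |G|. So G has 6 conjugacy classes.

Answer: 6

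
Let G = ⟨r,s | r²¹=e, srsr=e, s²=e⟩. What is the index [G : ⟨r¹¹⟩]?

First find ord(r¹¹) by computing successive powers:
  (r¹¹)¹ = r¹¹, (r¹¹)² = r, (r¹¹)³ = r¹², (r¹¹)⁴ = r², (r¹¹)⁵ = r¹³, (r¹¹)⁶ = r³, (r¹¹)⁷ = r¹⁴, (r¹¹)⁸ = r⁴, (r¹¹)⁹ = r¹⁵, (r¹¹)¹⁰ = r⁵, (r¹¹)¹¹ = r¹⁶, (r¹¹)¹² = r⁶, (r¹¹)¹³ = r¹⁷, (r¹¹)¹⁴ = r⁷, (r¹¹)¹⁵ = r¹⁸, (r¹¹)¹⁶ = r⁸, (r¹¹)¹⁷ = r¹⁹, (r¹¹)¹⁸ = r⁹, (r¹¹)¹⁹ = r²⁰, (r¹¹)²⁰ = r¹⁰, (r¹¹)²¹ = e.
So |⟨r¹¹⟩| = ord(r¹¹) = 21. With |G| = 42, by Lagrange [G : ⟨r¹¹⟩] = 42/21 = 2.

Answer: 2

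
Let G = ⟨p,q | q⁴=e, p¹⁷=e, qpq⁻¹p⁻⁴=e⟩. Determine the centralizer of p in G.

⟨p⟩ ⊆ C_G(p) since powers of p commute with p; so |C_G(p)| ≥ |⟨p⟩| = 17.
By orbit–stabilizer, |C_G(p)| = |G| / |conj. class of p| = 68 / 4 = 17.
The 17 elements commuting with p are {e, p, p², p³, p⁴, p⁵, p⁶, p⁷, p⁸, p⁹, p¹⁰, p¹¹, p¹², p¹³, p¹⁴, p¹⁵, p¹⁶}.

Answer: {e, p, p², p³, p⁴, p⁵, p⁶, p⁷, p⁸, p⁹, p¹⁰, p¹¹, p¹², p¹³, p¹⁴, p¹⁵, p¹⁶}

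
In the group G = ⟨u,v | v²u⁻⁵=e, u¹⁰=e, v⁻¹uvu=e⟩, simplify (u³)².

Compute successive powers of (u³), reducing at each step:
  (u³)²: (u³) · u³ = u⁶

Answer: u⁶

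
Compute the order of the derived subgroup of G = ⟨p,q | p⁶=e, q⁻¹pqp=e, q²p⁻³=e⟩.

G' = [G, G] is generated by all commutators. The generator-pair commutators are: [p, q] = p².
The subgroup they normally generate is {e, p², p⁴}, of order 3.
Check: |G/G'| = 12/3 = 4 is the order of the abelianisation.

Answer: 3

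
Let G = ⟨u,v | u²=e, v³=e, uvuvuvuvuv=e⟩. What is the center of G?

An element z ∈ Z(G) iff z commutes with every generator.
For example e is central: e·u = u = u·e; e·v = v = v·e.
Whereas u ∉ Z(G) since u·v = uv ≠ vu = v·u.
Checking each of the 60 elements this way gives Z(G) = {e}, of order 1.

Answer: {e}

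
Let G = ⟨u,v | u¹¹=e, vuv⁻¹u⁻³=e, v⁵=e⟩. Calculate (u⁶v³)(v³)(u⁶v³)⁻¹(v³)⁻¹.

[(u⁶v³), (v³)] = (u⁶v³)·(v³)·(u⁶v³)⁻¹·(v³)⁻¹.
  (u⁶v³) · (v³) = u⁶v
  (u⁶v) · (uv²) = u⁹v³
  (u⁹v³) · (v²) = u⁹

Answer: u⁹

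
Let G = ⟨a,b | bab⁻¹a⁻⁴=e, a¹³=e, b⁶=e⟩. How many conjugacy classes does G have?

The conjugacy classes (representative and size) are:
  [e] (size 1), [a⁴] (size 6), [a¹¹] (size 6), [a⁷b] (size 13), [a⁸b²] (size 13), [a¹²b³] (size 13), [a⁵b⁴] (size 13), [a¹¹b⁵] (size 13).
Class equation: 1 + 6 + 6 + 13 + 13 + 13 + 13 + 13 = 78 = |G|. So G has 8 conjugacy classes.

Answer: 8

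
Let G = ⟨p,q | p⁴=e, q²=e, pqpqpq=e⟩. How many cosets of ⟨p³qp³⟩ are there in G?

First find ord(p³qp³) by computing successive powers:
  (p³qp³)¹ = p³qp³, (p³qp³)² = qp²q, (p³qp³)³ = pqp, (p³qp³)⁴ = e.
So |⟨p³qp³⟩| = ord(p³qp³) = 4. With |G| = 24, by Lagrange [G : ⟨p³qp³⟩] = 24/4 = 6.

Answer: 6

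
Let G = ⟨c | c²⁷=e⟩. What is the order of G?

G is generated by a single element, so G is cyclic. The relator gives c²⁷ = e and no smaller power is forced to be e, so the 27 powers {c, e, c², c³, c⁴, c⁵, c⁶, c⁷, c⁸, c⁹, c²², c²³, c²¹, c²⁰, c²⁴, c²⁵, c²⁶, c¹², c¹³, c¹¹, c¹⁰, c¹⁴, c¹⁵, c¹⁶, c¹⁷, c¹⁸, c¹⁹} are distinct. Hence |G| = 27.

Answer: 27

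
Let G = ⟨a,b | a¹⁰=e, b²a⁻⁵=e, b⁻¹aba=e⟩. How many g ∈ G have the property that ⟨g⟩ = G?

⟨g⟩ = G would require ord(g) = |G| = 20, but the maximum element order in G is 10 < 20. So G is not cyclic and no single element generates it: the count is 0.

Answer: 0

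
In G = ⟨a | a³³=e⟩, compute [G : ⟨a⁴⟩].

First find ord(a⁴) by computing successive powers:
  (a⁴)¹ = a⁴, (a⁴)² = a⁸, (a⁴)³ = a¹², (a⁴)⁴ = a¹⁶, (a⁴)⁵ = a²⁰, (a⁴)⁶ = a²⁴, (a⁴)⁷ = a²⁸, (a⁴)⁸ = a³², (a⁴)⁹ = a³, (a⁴)¹⁰ = a⁷, (a⁴)¹¹ = a¹¹, (a⁴)¹² = a¹⁵, (a⁴)¹³ = a¹⁹, (a⁴)¹⁴ = a²³, (a⁴)¹⁵ = a²⁷, (a⁴)¹⁶ = a³¹, (a⁴)¹⁷ = a², (a⁴)¹⁸ = a⁶, (a⁴)¹⁹ = a¹⁰, (a⁴)²⁰ = a¹⁴, (a⁴)²¹ = a¹⁸, (a⁴)²² = a²², (a⁴)²³ = a²⁶, (a⁴)²⁴ = a³⁰, (a⁴)²⁵ = a, (a⁴)²⁶ = a⁵, (a⁴)²⁷ = a⁹, (a⁴)²⁸ = a¹³, (a⁴)²⁹ = a¹⁷, (a⁴)³⁰ = a²¹, (a⁴)³¹ = a²⁵, (a⁴)³² = a²⁹, (a⁴)³³ = e.
So |⟨a⁴⟩| = ord(a⁴) = 33. With |G| = 33, by Lagrange [G : ⟨a⁴⟩] = 33/33 = 1.

Answer: 1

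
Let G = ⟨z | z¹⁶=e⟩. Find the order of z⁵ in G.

Compute successive powers until reaching e:
  (z⁵)¹ = z⁵, (z⁵)² = z¹⁰, (z⁵)³ = z¹⁵, (z⁵)⁴ = z⁴, (z⁵)⁵ = z⁹, (z⁵)⁶ = z¹⁴, (z⁵)⁷ = z³, (z⁵)⁸ = z⁸, (z⁵)⁹ = z¹³, (z⁵)¹⁰ = z², (z⁵)¹¹ = z⁷, (z⁵)¹² = z¹², (z⁵)¹³ = z, (z⁵)¹⁴ = z⁶, (z⁵)¹⁵ = z¹¹, (z⁵)¹⁶ = e.
The smallest positive k with (z⁵)ᵏ = e is 16.

Answer: 16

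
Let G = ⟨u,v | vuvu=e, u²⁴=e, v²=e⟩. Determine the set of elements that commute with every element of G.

An element z ∈ Z(G) iff z commutes with every generator.
For example u¹² is central: (u¹²)·u = u¹³ = u·(u¹²); (u¹²)·v = u¹²v = v·(u¹²).
Whereas u ∉ Z(G) since u·v = uv ≠ u²³v = v·u.
Checking each of the 48 elements this way gives Z(G) = {e, u¹²}, of order 2.

Answer: {e, u¹²}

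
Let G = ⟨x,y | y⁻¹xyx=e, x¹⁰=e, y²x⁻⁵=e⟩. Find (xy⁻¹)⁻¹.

The order of (xy⁻¹) is 4 (smallest k with (xy⁻¹)ᵏ = e), so (xy⁻¹)⁻¹ = (xy⁻¹)³ = xy.
Check: (xy⁻¹) · (xy) → (xy⁻¹) · x = y⁻¹;   (y⁻¹) · y = e, giving e as required.

Answer: xy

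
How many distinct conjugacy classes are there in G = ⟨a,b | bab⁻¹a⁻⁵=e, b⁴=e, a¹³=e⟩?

The conjugacy classes (representative and size) are:
  [e] (size 1), [a] (size 4), [a²] (size 4), [a⁹] (size 4), [a¹²b] (size 13), [a⁴b²] (size 13), [a¹²b³] (size 13).
Class equation: 1 + 4 + 4 + 4 + 13 + 13 + 13 = 52 = |G|. So G has 7 conjugacy classes.

Answer: 7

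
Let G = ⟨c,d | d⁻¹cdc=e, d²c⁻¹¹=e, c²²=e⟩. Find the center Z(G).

An element z ∈ Z(G) iff z commutes with every generator.
For example c¹¹ is central: (c¹¹)·c = c¹² = c·(c¹¹); (c¹¹)·d = d⁻¹ = d·(c¹¹).
Whereas c ∉ Z(G) since c·d = cd ≠ c¹⁰d⁻¹ = d·c.
Checking each of the 44 elements this way gives Z(G) = {e, c¹¹}, of order 2.

Answer: {e, c¹¹}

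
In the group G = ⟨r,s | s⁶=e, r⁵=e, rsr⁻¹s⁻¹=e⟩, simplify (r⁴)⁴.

Compute successive powers of (r⁴), reducing at each step:
  (r⁴)²: (r⁴) · r⁴ = r³
  (r⁴)³: (r³) · r⁴ = r²
  (r⁴)⁴: (r²) · r⁴ = r

Answer: r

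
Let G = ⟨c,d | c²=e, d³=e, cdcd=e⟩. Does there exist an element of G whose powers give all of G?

Every cyclic group is abelian. But c·d = cd while d·c = cd², so c·d ≠ d·c and G is not abelian. Hence G is not cyclic.

Answer: No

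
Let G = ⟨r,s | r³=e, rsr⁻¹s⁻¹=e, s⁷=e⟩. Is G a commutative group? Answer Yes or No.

Each pair of generators commutes: r·s = rs = s·r. Since the generators pairwise commute, every element of G commutes with every other, so G is abelian.

Answer: Yes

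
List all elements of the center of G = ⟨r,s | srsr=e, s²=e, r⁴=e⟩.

An element z ∈ Z(G) iff z commutes with every generator.
For example r² is central: (r²)·r = r³ = r·(r²); (r²)·s = r²s = s·(r²).
Whereas r ∉ Z(G) since r·s = rs ≠ r³s = s·r.
Checking each of the 8 elements this way gives Z(G) = {e, r²}, of order 2.

Answer: {e, r²}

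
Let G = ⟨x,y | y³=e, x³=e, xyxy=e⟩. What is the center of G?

An element z ∈ Z(G) iff z commutes with every generator.
For example e is central: e·x = x = x·e; e·y = y = y·e.
Whereas x ∉ Z(G) since x·y = xy ≠ x²y² = y·x.
Checking each of the 12 elements this way gives Z(G) = {e}, of order 1.

Answer: {e}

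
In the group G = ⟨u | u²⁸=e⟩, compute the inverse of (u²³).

The order of (u²³) is 28 (smallest k with (u²³)ᵏ = e), so (u²³)⁻¹ = (u²³)²⁷ = u⁵.
Check: (u²³) · (u⁵) → (u²³) · u⁵ = e, giving e as required.

Answer: u⁵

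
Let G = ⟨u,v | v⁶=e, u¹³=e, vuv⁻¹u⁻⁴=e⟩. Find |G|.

Enumerate words in the generators, reducing via the relations: the distinct elements are
  {e, u, v, uv, u², u³, u⁴, u⁵, u⁶, u⁷, u⁸, u⁹, v², v³, v⁴, v⁵, uv², uv³, uv⁴, uv⁵, u²v, u³v, u¹², u¹¹, u¹⁰, u⁴v, u⁵v, u⁶v, u⁷v, u⁸v, u⁹v, u²v², u²v³, u²v⁴, u²v⁵, u³v², u³v³, u³v⁴, u³v⁵, u¹²v, u¹¹v, u¹⁰v, u⁴v², u⁴v³, u⁴v⁴, u⁴v⁵, u⁵v², u⁵v³, u⁵v⁴, u⁵v⁵, u⁶v², u⁶v³, u⁶v⁴, u⁶v⁵, u⁷v², u⁷v³, u⁷v⁴, u⁷v⁵, u⁸v², u⁸v³, u⁸v⁴, u⁸v⁵, u⁹v², u⁹v³, u⁹v⁴, u⁹v⁵, u¹²v², u¹²v³, u¹²v⁴, u¹²v⁵, u¹¹v², u¹¹v³, u¹¹v⁴, u¹¹v⁵, u¹⁰v², u¹⁰v³, u¹⁰v⁴, u¹⁰v⁵}.
No further products give new elements, so |G| = 78.

Answer: 78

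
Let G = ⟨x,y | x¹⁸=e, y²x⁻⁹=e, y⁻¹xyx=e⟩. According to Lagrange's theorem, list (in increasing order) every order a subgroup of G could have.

|G| = 36 = 2² · 3². By Lagrange's theorem the order of any subgroup divides 36; the divisors of 36 are 1, 2, 3, 4, 6, 9, 12, 18, 36.

Answer: 1, 2, 3, 4, 6, 9, 12, 18, 36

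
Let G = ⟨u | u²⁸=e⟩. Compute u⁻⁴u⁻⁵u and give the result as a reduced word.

Multiply left to right, reducing at each step:
  (u²⁴) · u⁻⁵ = u¹⁹
  (u¹⁹) · u = u²⁰

Answer: u²⁰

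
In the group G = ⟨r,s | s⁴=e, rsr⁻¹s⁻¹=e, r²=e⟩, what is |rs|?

Compute successive powers until reaching e:
  (rs)¹ = rs, (rs)² = s², (rs)³ = rs³, (rs)⁴ = e.
The smallest positive k with (rs)ᵏ = e is 4.

Answer: 4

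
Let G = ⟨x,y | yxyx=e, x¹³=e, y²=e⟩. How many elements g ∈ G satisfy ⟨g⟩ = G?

⟨g⟩ = G would require ord(g) = |G| = 26, but the maximum element order in G is 13 < 26. So G is not cyclic and no single element generates it: the count is 0.

Answer: 0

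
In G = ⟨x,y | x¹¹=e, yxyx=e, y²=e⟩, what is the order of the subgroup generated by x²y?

|⟨x²y⟩| equals the order of x²y. Compute successive powers until reaching e:
  (x²y)¹ = x²y, (x²y)² = e.
The smallest positive k with (x²y)ᵏ = e is 2, so |⟨x²y⟩| = 2.

Answer: 2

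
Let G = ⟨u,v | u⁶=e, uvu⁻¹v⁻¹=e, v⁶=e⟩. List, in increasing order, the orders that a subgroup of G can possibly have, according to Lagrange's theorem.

|G| = 36 = 2² · 3². By Lagrange's theorem the order of any subgroup divides 36; the divisors of 36 are 1, 2, 3, 4, 6, 9, 12, 18, 36.

Answer: 1, 2, 3, 4, 6, 9, 12, 18, 36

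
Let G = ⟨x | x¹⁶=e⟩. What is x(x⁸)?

Compute x · (x⁸) by multiplying left to right and reducing via the relations at each step:
  x · x⁸ = x⁹

Answer: x⁹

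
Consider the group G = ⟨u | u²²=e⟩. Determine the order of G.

G is generated by a single element, so G is cyclic. The relator gives u²² = e and no smaller power is forced to be e, so the 22 powers {e, u, u², u³, u⁴, u⁵, u⁶, u⁷, u⁸, u⁹, u²¹, u²⁰, u¹², u¹³, u¹¹, u¹⁰, u¹⁴, u¹⁵, u¹⁶, u¹⁷, u¹⁸, u¹⁹} are distinct. Hence |G| = 22.

Answer: 22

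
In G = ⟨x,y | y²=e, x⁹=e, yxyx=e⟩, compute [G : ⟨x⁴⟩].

First find ord(x⁴) by computing successive powers:
  (x⁴)¹ = x⁴, (x⁴)² = x⁸, (x⁴)³ = x³, (x⁴)⁴ = x⁷, (x⁴)⁵ = x², (x⁴)⁶ = x⁶, (x⁴)⁷ = x, (x⁴)⁸ = x⁵, (x⁴)⁹ = e.
So |⟨x⁴⟩| = ord(x⁴) = 9. With |G| = 18, by Lagrange [G : ⟨x⁴⟩] = 18/9 = 2.

Answer: 2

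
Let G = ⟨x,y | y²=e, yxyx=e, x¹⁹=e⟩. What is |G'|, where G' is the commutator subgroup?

G' = [G, G] is generated by all commutators. The generator-pair commutators are: [x, y] = x².
The subgroup they normally generate is {e, x, x², x³, x⁴, x⁵, x⁶, x⁷, x⁸, x⁹, x¹⁰, x¹¹, x¹², x¹³, x¹⁴, x¹⁵, x¹⁶, x¹⁷, x¹⁸}, of order 19.
Check: |G/G'| = 38/19 = 2 is the order of the abelianisation.

Answer: 19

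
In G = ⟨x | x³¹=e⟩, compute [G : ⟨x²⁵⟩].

First find ord(x²⁵) by computing successive powers:
  (x²⁵)¹ = x²⁵, (x²⁵)² = x¹⁹, (x²⁵)³ = x¹³, (x²⁵)⁴ = x⁷, (x²⁵)⁵ = x, (x²⁵)⁶ = x²⁶, (x²⁵)⁷ = x²⁰, (x²⁵)⁸ = x¹⁴, (x²⁵)⁹ = x⁸, (x²⁵)¹⁰ = x², (x²⁵)¹¹ = x²⁷, (x²⁵)¹² = x²¹, (x²⁵)¹³ = x¹⁵, (x²⁵)¹⁴ = x⁹, (x²⁵)¹⁵ = x³, (x²⁵)¹⁶ = x²⁸, (x²⁵)¹⁷ = x²², (x²⁵)¹⁸ = x¹⁶, (x²⁵)¹⁹ = x¹⁰, (x²⁵)²⁰ = x⁴, (x²⁵)²¹ = x²⁹, (x²⁵)²² = x²³, (x²⁵)²³ = x¹⁷, (x²⁵)²⁴ = x¹¹, (x²⁵)²⁵ = x⁵, (x²⁵)²⁶ = x³⁰, (x²⁵)²⁷ = x²⁴, (x²⁵)²⁸ = x¹⁸, (x²⁵)²⁹ = x¹², (x²⁵)³⁰ = x⁶, (x²⁵)³¹ = e.
So |⟨x²⁵⟩| = ord(x²⁵) = 31. With |G| = 31, by Lagrange [G : ⟨x²⁵⟩] = 31/31 = 1.

Answer: 1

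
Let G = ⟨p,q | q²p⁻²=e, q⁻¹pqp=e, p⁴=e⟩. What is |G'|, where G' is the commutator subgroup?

G' = [G, G] is generated by all commutators. The generator-pair commutators are: [p, q] = p².
The subgroup they normally generate is {e, p²}, of order 2.
Check: |G/G'| = 8/2 = 4 is the order of the abelianisation.

Answer: 2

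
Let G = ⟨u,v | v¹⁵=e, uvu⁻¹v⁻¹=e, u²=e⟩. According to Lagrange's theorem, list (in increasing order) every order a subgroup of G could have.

|G| = 30 = 2 · 3 · 5. By Lagrange's theorem the order of any subgroup divides 30; the divisors of 30 are 1, 2, 3, 5, 6, 10, 15, 30.

Answer: 1, 2, 3, 5, 6, 10, 15, 30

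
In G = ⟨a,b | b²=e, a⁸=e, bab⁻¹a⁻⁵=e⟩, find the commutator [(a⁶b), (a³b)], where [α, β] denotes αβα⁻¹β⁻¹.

[(a⁶b), (a³b)] = (a⁶b)·(a³b)·(a⁶b)⁻¹·(a³b)⁻¹.
  (a⁶b) · (a³b) = a⁵
  (a⁵) · (a²b) = a⁷b
  (a⁷b) · (ab) = a⁴

Answer: a⁴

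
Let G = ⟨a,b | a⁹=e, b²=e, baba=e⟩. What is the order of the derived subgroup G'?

G' = [G, G] is generated by all commutators. The generator-pair commutators are: [a, b] = a².
The subgroup they normally generate is {e, a, a², a³, a⁴, a⁵, a⁶, a⁷, a⁸}, of order 9.
Check: |G/G'| = 18/9 = 2 is the order of the abelianisation.

Answer: 9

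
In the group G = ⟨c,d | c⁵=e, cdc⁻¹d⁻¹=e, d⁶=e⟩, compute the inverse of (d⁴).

The order of (d⁴) is 3 (smallest k with (d⁴)ᵏ = e), so (d⁴)⁻¹ = (d⁴)² = d².
Check: (d⁴) · (d²) → (d⁴) · d² = e, giving e as required.

Answer: d²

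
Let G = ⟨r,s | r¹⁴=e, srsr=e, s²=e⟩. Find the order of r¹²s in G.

Compute successive powers until reaching e:
  (r¹²s)¹ = r¹²s, (r¹²s)² = e.
The smallest positive k with (r¹²s)ᵏ = e is 2.

Answer: 2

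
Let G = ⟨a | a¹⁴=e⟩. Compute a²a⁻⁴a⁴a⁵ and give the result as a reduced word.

Multiply left to right, reducing at each step:
  (a²) · a⁻⁴ = a¹²
  (a¹²) · a⁴ = a²
  (a²) · a⁵ = a⁷

Answer: a⁷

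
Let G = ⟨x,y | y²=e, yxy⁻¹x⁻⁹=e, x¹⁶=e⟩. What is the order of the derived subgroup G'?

G' = [G, G] is generated by all commutators. The generator-pair commutators are: [x, y] = x⁸.
The subgroup they normally generate is {e, x⁸}, of order 2.
Check: |G/G'| = 32/2 = 16 is the order of the abelianisation.

Answer: 2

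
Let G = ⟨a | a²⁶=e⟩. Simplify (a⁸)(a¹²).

Compute (a⁸) · (a¹²) by multiplying left to right and reducing via the relations at each step:
  (a⁸) · a¹² = a²⁰

Answer: a²⁰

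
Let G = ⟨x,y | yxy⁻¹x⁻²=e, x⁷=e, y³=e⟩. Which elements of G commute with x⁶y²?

⟨x⁶y²⟩ ⊆ C_G(x⁶y²) since powers of x⁶y² commute with x⁶y²; so |C_G(x⁶y²)| ≥ |⟨x⁶y²⟩| = 3.
By orbit–stabilizer, |C_G(x⁶y²)| = |G| / |conj. class of x⁶y²| = 21 / 7 = 3.
The 3 elements commuting with x⁶y² are {e, x²y, x⁶y²}.

Answer: {e, x²y, x⁶y²}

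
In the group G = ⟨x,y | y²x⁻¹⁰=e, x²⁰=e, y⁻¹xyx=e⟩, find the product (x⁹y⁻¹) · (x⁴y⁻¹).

Compute (x⁹y⁻¹) · (x⁴y⁻¹) by multiplying left to right and reducing via the relations at each step:
  (x⁹y⁻¹) · x⁴ = x⁵y⁻¹
  (x⁵y⁻¹) · y⁻¹ = x¹⁵

Answer: x¹⁵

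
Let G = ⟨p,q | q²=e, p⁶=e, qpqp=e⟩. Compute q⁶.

Compute successive powers of q, reducing at each step:
  q²: q · q = e
  q³: e · q = q
  q⁴: q · q = e
  q⁵: e · q = q
  q⁶: q · q = e

Answer: e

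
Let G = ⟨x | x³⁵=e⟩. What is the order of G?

G is generated by a single element, so G is cyclic. The relator gives x³⁵ = e and no smaller power is forced to be e, so the 35 powers {e, x, x², x³, x⁴, x⁵, x⁶, x⁷, x⁸, x⁹, x²², x²³, x²¹, x²⁰, x²⁴, x²⁵, x²⁶, x²⁷, x²⁸, x²⁹, x³², x³³, x³¹, x³⁰, x³⁴, x¹², x¹³, x¹¹, x¹⁰, x¹⁴, x¹⁵, x¹⁶, x¹⁷, x¹⁸, x¹⁹} are distinct. Hence |G| = 35.

Answer: 35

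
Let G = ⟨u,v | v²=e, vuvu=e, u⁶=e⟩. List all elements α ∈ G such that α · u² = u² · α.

⟨u²⟩ ⊆ C_G(u²) since powers of u² commute with u²; so |C_G(u²)| ≥ |⟨u²⟩| = 3.
By orbit–stabilizer, |C_G(u²)| = |G| / |conj. class of u²| = 12 / 2 = 6.
The 6 elements commuting with u² are {e, u, u², u³, u⁴, u⁵}.

Answer: {e, u, u², u³, u⁴, u⁵}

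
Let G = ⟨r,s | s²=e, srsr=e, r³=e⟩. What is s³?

Compute successive powers of s, reducing at each step:
  s²: s · s = e
  s³: e · s = s

Answer: s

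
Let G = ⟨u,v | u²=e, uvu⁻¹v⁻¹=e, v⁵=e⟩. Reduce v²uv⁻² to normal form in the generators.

Multiply left to right, reducing at each step:
  (v²) · u = uv²
  (uv²) · v⁻² = u

Answer: u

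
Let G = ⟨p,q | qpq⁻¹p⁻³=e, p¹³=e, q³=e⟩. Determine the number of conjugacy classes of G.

The conjugacy classes (representative and size) are:
  [e] (size 1), [p] (size 3), [p⁵] (size 3), [p¹⁰] (size 3), [p⁸] (size 3), [p¹⁰q] (size 13), [p⁷q²] (size 13).
Class equation: 1 + 3 + 3 + 3 + 3 + 13 + 13 = 39 = |G|. So G has 7 conjugacy classes.

Answer: 7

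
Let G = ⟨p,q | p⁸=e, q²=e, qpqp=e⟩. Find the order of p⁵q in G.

Compute successive powers until reaching e:
  (p⁵q)¹ = p⁵q, (p⁵q)² = e.
The smallest positive k with (p⁵q)ᵏ = e is 2.

Answer: 2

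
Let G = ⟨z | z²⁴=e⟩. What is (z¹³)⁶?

Compute successive powers of (z¹³), reducing at each step:
  (z¹³)²: (z¹³) · z¹³ = z²
  (z¹³)³: (z²) · z¹³ = z¹⁵
  (z¹³)⁴: (z¹⁵) · z¹³ = z⁴
  (z¹³)⁵: (z⁴) · z¹³ = z¹⁷
  (z¹³)⁶: (z¹⁷) · z¹³ = z⁶

Answer: z⁶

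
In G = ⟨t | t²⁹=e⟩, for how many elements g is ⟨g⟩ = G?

G is cyclic of order 29. An element generates G iff its order is 29, and a cyclic group of order 29 has exactly φ(29) = 28 such elements.

Answer: 28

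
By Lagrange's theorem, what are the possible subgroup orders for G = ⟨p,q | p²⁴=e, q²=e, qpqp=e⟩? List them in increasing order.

|G| = 48 = 2⁴ · 3. By Lagrange's theorem the order of any subgroup divides 48; the divisors of 48 are 1, 2, 3, 4, 6, 8, 12, 16, 24, 48.

Answer: 1, 2, 3, 4, 6, 8, 12, 16, 24, 48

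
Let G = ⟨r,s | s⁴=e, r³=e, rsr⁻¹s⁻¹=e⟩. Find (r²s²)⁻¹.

The order of (r²s²) is 6 (smallest k with (r²s²)ᵏ = e), so (r²s²)⁻¹ = (r²s²)⁵ = rs².
Check: (r²s²) · (rs²) → (r²s²) · r = s²;   (s²) · s² = e, giving e as required.

Answer: rs²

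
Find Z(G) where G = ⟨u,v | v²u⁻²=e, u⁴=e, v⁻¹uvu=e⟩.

An element z ∈ Z(G) iff z commutes with every generator.
For example u² is central: (u²)·u = u³ = u·(u²); (u²)·v = v⁻¹ = v·(u²).
Whereas u ∉ Z(G) since u·v = uv ≠ uv⁻¹ = v·u.
Checking each of the 8 elements this way gives Z(G) = {e, u²}, of order 2.

Answer: {e, u²}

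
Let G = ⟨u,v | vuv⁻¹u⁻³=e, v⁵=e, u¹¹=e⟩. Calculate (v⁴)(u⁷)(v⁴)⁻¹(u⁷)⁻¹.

[(v⁴), (u⁷)] = (v⁴)·(u⁷)·(v⁴)⁻¹·(u⁷)⁻¹.
  (v⁴) · (u⁷) = u⁶v⁴
  (u⁶v⁴) · v = u⁶
  (u⁶) · (u⁴) = u¹⁰

Answer: u¹⁰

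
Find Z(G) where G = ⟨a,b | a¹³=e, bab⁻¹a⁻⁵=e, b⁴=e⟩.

An element z ∈ Z(G) iff z commutes with every generator.
For example e is central: e·a = a = a·e; e·b = b = b·e.
Whereas a ∉ Z(G) since a·b = ab ≠ a⁵b = b·a.
Checking each of the 52 elements this way gives Z(G) = {e}, of order 1.

Answer: {e}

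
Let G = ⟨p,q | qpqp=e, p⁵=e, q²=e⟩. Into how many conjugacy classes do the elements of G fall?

The conjugacy classes (representative and size) are:
  [e] (size 1), [p] (size 2), [p²] (size 2), [q] (size 5).
Class equation: 1 + 2 + 2 + 5 = 10 = |G|. So G has 4 conjugacy classes.

Answer: 4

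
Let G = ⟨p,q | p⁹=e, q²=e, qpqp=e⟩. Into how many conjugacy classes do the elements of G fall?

The conjugacy classes (representative and size) are:
  [e] (size 1), [p⁸] (size 2), [p⁷] (size 2), [p⁶] (size 2), [p⁵] (size 2), [p⁴q] (size 9).
Class equation: 1 + 2 + 2 + 2 + 2 + 9 = 18 = |G|. So G has 6 conjugacy classes.

Answer: 6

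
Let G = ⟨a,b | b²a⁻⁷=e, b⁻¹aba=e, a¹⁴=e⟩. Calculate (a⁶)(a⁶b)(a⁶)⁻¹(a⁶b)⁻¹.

[(a⁶), (a⁶b)] = (a⁶)·(a⁶b)·(a⁶)⁻¹·(a⁶b)⁻¹.
  (a⁶) · (a⁶b) = a⁵b⁻¹
  (a⁵b⁻¹) · (a⁸) = a⁴b
  (a⁴b) · (a⁶b⁻¹) = a¹²

Answer: a¹²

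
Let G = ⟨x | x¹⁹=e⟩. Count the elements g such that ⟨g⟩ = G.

G is cyclic of order 19. An element generates G iff its order is 19, and a cyclic group of order 19 has exactly φ(19) = 18 such elements.

Answer: 18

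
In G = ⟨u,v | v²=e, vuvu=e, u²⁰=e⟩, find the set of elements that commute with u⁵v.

⟨u⁵v⟩ ⊆ C_G(u⁵v) since powers of u⁵v commute with u⁵v; so |C_G(u⁵v)| ≥ |⟨u⁵v⟩| = 2.
By orbit–stabilizer, |C_G(u⁵v)| = |G| / |conj. class of u⁵v| = 40 / 10 = 4.
The 4 elements commuting with u⁵v are {e, u¹⁰, u⁵v, u¹⁵v}.

Answer: {e, u¹⁰, u⁵v, u¹⁵v}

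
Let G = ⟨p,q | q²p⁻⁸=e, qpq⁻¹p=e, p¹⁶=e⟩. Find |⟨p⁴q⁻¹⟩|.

|⟨p⁴q⁻¹⟩| equals the order of p⁴q⁻¹. Compute successive powers until reaching e:
  (p⁴q⁻¹)¹ = p⁴q⁻¹, (p⁴q⁻¹)² = p⁸, (p⁴q⁻¹)³ = p⁴q, (p⁴q⁻¹)⁴ = e.
The smallest positive k with (p⁴q⁻¹)ᵏ = e is 4, so |⟨p⁴q⁻¹⟩| = 4.

Answer: 4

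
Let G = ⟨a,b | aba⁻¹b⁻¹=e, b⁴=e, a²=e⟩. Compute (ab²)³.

Compute successive powers of (ab²), reducing at each step:
  (ab²)²: (ab²) · a = b²;   (b²) · b² = e
  (ab²)³: e · a = a;   a · b² = ab²

Answer: ab²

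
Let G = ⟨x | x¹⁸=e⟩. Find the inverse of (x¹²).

The order of (x¹²) is 3 (smallest k with (x¹²)ᵏ = e), so (x¹²)⁻¹ = (x¹²)² = x⁶.
Check: (x¹²) · (x⁶) → (x¹²) · x⁶ = e, giving e as required.

Answer: x⁶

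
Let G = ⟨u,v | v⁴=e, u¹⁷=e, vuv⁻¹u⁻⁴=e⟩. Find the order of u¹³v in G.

Compute successive powers until reaching e:
  (u¹³v)¹ = u¹³v, (u¹³v)² = u¹⁴v², (u¹³v)³ = uv³, (u¹³v)⁴ = e.
The smallest positive k with (u¹³v)ᵏ = e is 4.

Answer: 4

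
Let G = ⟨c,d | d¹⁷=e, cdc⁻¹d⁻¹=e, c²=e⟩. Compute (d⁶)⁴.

Compute successive powers of (d⁶), reducing at each step:
  (d⁶)²: (d⁶) · d⁶ = d¹²
  (d⁶)³: (d¹²) · d⁶ = d
  (d⁶)⁴: d · d⁶ = d⁷

Answer: d⁷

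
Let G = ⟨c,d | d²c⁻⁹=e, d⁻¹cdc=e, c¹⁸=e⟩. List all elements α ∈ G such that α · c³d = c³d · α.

⟨c³d⟩ ⊆ C_G(c³d) since powers of c³d commute with c³d; so |C_G(c³d)| ≥ |⟨c³d⟩| = 4.
By orbit–stabilizer, |C_G(c³d)| = |G| / |conj. class of c³d| = 36 / 9 = 4.
The 4 elements commuting with c³d are {e, c⁹, c³d, c³d⁻¹}.

Answer: {e, c⁹, c³d, c³d⁻¹}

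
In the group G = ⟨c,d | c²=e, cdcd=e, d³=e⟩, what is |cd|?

Compute successive powers until reaching e:
  (cd)¹ = cd, (cd)² = e.
The smallest positive k with (cd)ᵏ = e is 2.

Answer: 2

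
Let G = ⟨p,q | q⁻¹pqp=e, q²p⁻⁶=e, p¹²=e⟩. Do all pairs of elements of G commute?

p·q = pq but q·p = p⁵q⁻¹, so p·q ≠ q·p and G is not abelian.

Answer: No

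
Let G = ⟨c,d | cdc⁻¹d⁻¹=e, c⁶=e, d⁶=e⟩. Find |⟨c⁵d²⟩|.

|⟨c⁵d²⟩| equals the order of c⁵d². Compute successive powers until reaching e:
  (c⁵d²)¹ = c⁵d², (c⁵d²)² = c⁴d⁴, (c⁵d²)³ = c³, (c⁵d²)⁴ = c²d², (c⁵d²)⁵ = cd⁴, (c⁵d²)⁶ = e.
The smallest positive k with (c⁵d²)ᵏ = e is 6, so |⟨c⁵d²⟩| = 6.

Answer: 6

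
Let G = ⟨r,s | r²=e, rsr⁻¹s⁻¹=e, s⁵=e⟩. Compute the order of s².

Compute successive powers until reaching e:
  (s²)¹ = s², (s²)² = s⁴, (s²)³ = s, (s²)⁴ = s³, (s²)⁵ = e.
The smallest positive k with (s²)ᵏ = e is 5.

Answer: 5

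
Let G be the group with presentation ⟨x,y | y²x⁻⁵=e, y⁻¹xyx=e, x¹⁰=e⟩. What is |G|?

Enumerate words in the generators, reducing via the relations: the distinct elements are
  {e, x, y, xy, x², x³, x⁴, x⁵, x⁶, x⁷, x⁸, x⁹, x²y, x³y, x⁴y, y⁻¹, xy⁻¹, x²y⁻¹, x³y⁻¹, x⁴y⁻¹}.
No further products give new elements, so |G| = 20.

Answer: 20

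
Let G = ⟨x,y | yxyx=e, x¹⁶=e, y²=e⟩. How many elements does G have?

Enumerate words in the generators, reducing via the relations: the distinct elements are
  {e, x, y, xy, x², x³, x⁴, x⁵, x⁶, x⁷, x⁸, x⁹, x²y, x³y, x¹², x¹³, x¹¹, x¹⁰, x¹⁴, x¹⁵, x⁴y, x⁵y, x⁶y, x⁷y, x⁸y, x⁹y, x¹²y, x¹³y, x¹¹y, x¹⁰y, x¹⁴y, x¹⁵y}.
No further products give new elements, so |G| = 32.

Answer: 32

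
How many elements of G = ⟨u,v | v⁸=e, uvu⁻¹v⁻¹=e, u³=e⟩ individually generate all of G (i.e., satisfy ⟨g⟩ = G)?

G is cyclic of order 24. An element generates G iff its order is 24, and a cyclic group of order 24 has exactly φ(24) = 8 such elements.

Answer: 8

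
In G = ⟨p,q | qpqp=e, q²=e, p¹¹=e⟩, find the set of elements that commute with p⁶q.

⟨p⁶q⟩ ⊆ C_G(p⁶q) since powers of p⁶q commute with p⁶q; so |C_G(p⁶q)| ≥ |⟨p⁶q⟩| = 2.
By orbit–stabilizer, |C_G(p⁶q)| = |G| / |conj. class of p⁶q| = 22 / 11 = 2.
The 2 elements commuting with p⁶q are {e, p⁶q}.

Answer: {e, p⁶q}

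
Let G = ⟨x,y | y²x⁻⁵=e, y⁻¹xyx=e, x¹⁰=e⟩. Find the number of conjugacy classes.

The conjugacy classes (representative and size) are:
  [e] (size 1), [x] (size 2), [x⁸] (size 2), [x⁷] (size 2), [x⁴] (size 2), [x⁵] (size 1), [x⁴y] (size 5), [x²y⁻¹] (size 5).
Class equation: 1 + 2 + 2 + 2 + 2 + 1 + 5 + 5 = 20 = |G|. So G has 8 conjugacy classes.

Answer: 8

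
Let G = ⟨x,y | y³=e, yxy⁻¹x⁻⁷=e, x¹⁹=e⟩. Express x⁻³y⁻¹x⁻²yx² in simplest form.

Multiply left to right, reducing at each step:
  (x¹⁶) · y⁻¹ = x¹⁶y²
  (x¹⁶y²) · x⁻² = x¹³y²
  (x¹³y²) · y = x¹³
  (x¹³) · x² = x¹⁵

Answer: x¹⁵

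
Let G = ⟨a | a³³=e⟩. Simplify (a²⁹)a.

Compute (a²⁹) · a by multiplying left to right and reducing via the relations at each step:
  (a²⁹) · a = a³⁰

Answer: a³⁰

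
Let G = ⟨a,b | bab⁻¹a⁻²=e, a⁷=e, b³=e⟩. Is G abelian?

a·b = ab but b·a = a²b, so a·b ≠ b·a and G is not abelian.

Answer: No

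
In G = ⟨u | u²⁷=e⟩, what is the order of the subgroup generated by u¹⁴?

|⟨u¹⁴⟩| equals the order of u¹⁴. Compute successive powers until reaching e:
  (u¹⁴)¹ = u¹⁴, (u¹⁴)² = u, (u¹⁴)³ = u¹⁵, (u¹⁴)⁴ = u², (u¹⁴)⁵ = u¹⁶, (u¹⁴)⁶ = u³, (u¹⁴)⁷ = u¹⁷, (u¹⁴)⁸ = u⁴, (u¹⁴)⁹ = u¹⁸, (u¹⁴)¹⁰ = u⁵, (u¹⁴)¹¹ = u¹⁹, (u¹⁴)¹² = u⁶, (u¹⁴)¹³ = u²⁰, (u¹⁴)¹⁴ = u⁷, (u¹⁴)¹⁵ = u²¹, (u¹⁴)¹⁶ = u⁸, (u¹⁴)¹⁷ = u²², (u¹⁴)¹⁸ = u⁹, (u¹⁴)¹⁹ = u²³, (u¹⁴)²⁰ = u¹⁰, (u¹⁴)²¹ = u²⁴, (u¹⁴)²² = u¹¹, (u¹⁴)²³ = u²⁵, (u¹⁴)²⁴ = u¹², (u¹⁴)²⁵ = u²⁶, (u¹⁴)²⁶ = u¹³, (u¹⁴)²⁷ = e.
The smallest positive k with (u¹⁴)ᵏ = e is 27, so |⟨u¹⁴⟩| = 27.

Answer: 27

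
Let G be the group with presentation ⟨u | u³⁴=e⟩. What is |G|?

G is generated by a single element, so G is cyclic. The relator gives u³⁴ = e and no smaller power is forced to be e, so the 34 powers {e, u, u², u³, u⁴, u⁵, u⁶, u⁷, u⁸, u⁹, u²², u²³, u²¹, u²⁰, u²⁴, u²⁵, u²⁶, u²⁷, u²⁸, u²⁹, u³², u³³, u³¹, u³⁰, u¹², u¹³, u¹¹, u¹⁰, u¹⁴, u¹⁵, u¹⁶, u¹⁷, u¹⁸, u¹⁹} are distinct. Hence |G| = 34.

Answer: 34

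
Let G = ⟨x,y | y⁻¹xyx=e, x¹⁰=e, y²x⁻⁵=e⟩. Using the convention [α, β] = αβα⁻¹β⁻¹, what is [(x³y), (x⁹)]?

[(x³y), (x⁹)] = (x³y)·(x⁹)·(x³y)⁻¹·(x⁹)⁻¹.
  (x³y) · (x⁹) = x⁴y
  (x⁴y) · (x³y⁻¹) = x
  x · x = x²

Answer: x²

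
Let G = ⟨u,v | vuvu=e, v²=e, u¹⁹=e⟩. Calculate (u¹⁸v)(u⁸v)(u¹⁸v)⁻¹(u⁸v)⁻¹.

[(u¹⁸v), (u⁸v)] = (u¹⁸v)·(u⁸v)·(u¹⁸v)⁻¹·(u⁸v)⁻¹.
  (u¹⁸v) · (u⁸v) = u¹⁰
  (u¹⁰) · (u¹⁸v) = u⁹v
  (u⁹v) · (u⁸v) = u

Answer: u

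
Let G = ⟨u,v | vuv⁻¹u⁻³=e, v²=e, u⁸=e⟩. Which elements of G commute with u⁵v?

⟨u⁵v⟩ ⊆ C_G(u⁵v) since powers of u⁵v commute with u⁵v; so |C_G(u⁵v)| ≥ |⟨u⁵v⟩| = 4.
By orbit–stabilizer, |C_G(u⁵v)| = |G| / |conj. class of u⁵v| = 16 / 4 = 4.
The 4 elements commuting with u⁵v are {e, u⁴, uv, u⁵v}.

Answer: {e, u⁴, uv, u⁵v}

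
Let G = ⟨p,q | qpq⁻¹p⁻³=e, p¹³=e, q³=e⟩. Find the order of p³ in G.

Compute successive powers until reaching e:
  (p³)¹ = p³, (p³)² = p⁶, (p³)³ = p⁹, (p³)⁴ = p¹², (p³)⁵ = p², (p³)⁶ = p⁵, (p³)⁷ = p⁸, (p³)⁸ = p¹¹, (p³)⁹ = p, (p³)¹⁰ = p⁴, (p³)¹¹ = p⁷, (p³)¹² = p¹⁰, (p³)¹³ = e.
The smallest positive k with (p³)ᵏ = e is 13.

Answer: 13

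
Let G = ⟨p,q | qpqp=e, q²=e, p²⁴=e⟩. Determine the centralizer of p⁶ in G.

⟨p⁶⟩ ⊆ C_G(p⁶) since powers of p⁶ commute with p⁶; so |C_G(p⁶)| ≥ |⟨p⁶⟩| = 4.
By orbit–stabilizer, |C_G(p⁶)| = |G| / |conj. class of p⁶| = 48 / 2 = 24.
The 24 elements commuting with p⁶ are {e, p, p², p³, p⁴, p⁵, p⁶, p⁷, p⁸, p⁹, p¹⁰, p¹¹, p¹², p¹³, p¹⁴, p¹⁵, p¹⁶, p¹⁷, p¹⁸, p¹⁹, p²⁰, p²¹, p²², p²³}.

Answer: {e, p, p², p³, p⁴, p⁵, p⁶, p⁷, p⁸, p⁹, p¹⁰, p¹¹, p¹², p¹³, p¹⁴, p¹⁵, p¹⁶, p¹⁷, p¹⁸, p¹⁹, p²⁰, p²¹, p²², p²³}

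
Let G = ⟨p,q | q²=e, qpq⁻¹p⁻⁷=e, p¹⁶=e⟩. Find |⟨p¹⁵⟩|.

|⟨p¹⁵⟩| equals the order of p¹⁵. Compute successive powers until reaching e:
  (p¹⁵)¹ = p¹⁵, (p¹⁵)² = p¹⁴, (p¹⁵)³ = p¹³, (p¹⁵)⁴ = p¹², (p¹⁵)⁵ = p¹¹, (p¹⁵)⁶ = p¹⁰, (p¹⁵)⁷ = p⁹, (p¹⁵)⁸ = p⁸, (p¹⁵)⁹ = p⁷, (p¹⁵)¹⁰ = p⁶, (p¹⁵)¹¹ = p⁵, (p¹⁵)¹² = p⁴, (p¹⁵)¹³ = p³, (p¹⁵)¹⁴ = p², (p¹⁵)¹⁵ = p, (p¹⁵)¹⁶ = e.
The smallest positive k with (p¹⁵)ᵏ = e is 16, so |⟨p¹⁵⟩| = 16.

Answer: 16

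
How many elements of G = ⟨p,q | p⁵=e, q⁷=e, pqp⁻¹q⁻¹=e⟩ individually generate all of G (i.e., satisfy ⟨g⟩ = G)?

G is cyclic of order 35. An element generates G iff its order is 35, and a cyclic group of order 35 has exactly φ(35) = 24 such elements.

Answer: 24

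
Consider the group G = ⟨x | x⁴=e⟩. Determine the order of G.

G is generated by a single element, so G is cyclic. The relator gives x⁴ = e and no smaller power is forced to be e, so the 4 powers {e, x, x², x³} are distinct. Hence |G| = 4.

Answer: 4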